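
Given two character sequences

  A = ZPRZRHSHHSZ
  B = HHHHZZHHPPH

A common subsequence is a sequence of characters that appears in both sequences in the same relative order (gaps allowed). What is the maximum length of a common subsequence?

Let dp[i][j] be the LCS length of the first i characters of A and the first j characters of B. dp[i][j] = dp[i-1][j-1]+1 when the i-th and j-th characters match, else max(dp[i-1][j], dp[i][j-1]).
    ·  H  H  H  H  Z  Z  H  H  P  P  H
 ·  0  0  0  0  0  0  0  0  0  0  0  0
 Z  0  0  0  0  0  1  1  1  1  1  1  1
 P  0  0  0  0  0  1  1  1  1  2  2  2
 R  0  0  0  0  0  1  1  1  1  2  2  2
 Z  0  0  0  0  0  1  2  2  2  2  2  2
 R  0  0  0  0  0  1  2  2  2  2  2  2
 H  0  1  1  1  1  1  2  3  3  3  3  3
 S  0  1  1  1  1  1  2  3  3  3  3  3
 H  0  1  2  2  2  2  2  3  4  4  4  4
 H  0  1  2  3  3  3  3  3  4  4  4  5
 S  0  1  2  3  3  3  3  3  4  4  4  5
 Z  0  1  2  3  3  4  4  4  4  4  4  5
dp[11][11] = 5. One LCS (by backtracking along matches): ZZHHH.

5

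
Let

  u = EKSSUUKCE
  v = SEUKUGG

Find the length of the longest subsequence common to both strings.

Taking E (u #1, v #2), K (u #2, v #4), U (u #5, v #5) gives a common subsequence of length 3. dp[9][7] = 3 confirms this is the maximum.

3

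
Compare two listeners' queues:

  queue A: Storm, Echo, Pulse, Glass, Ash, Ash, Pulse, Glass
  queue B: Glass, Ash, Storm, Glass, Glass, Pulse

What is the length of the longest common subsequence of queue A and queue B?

3

Pick Storm at queue A[1]=queue B[3]; then Glass at queue A[4]=queue B[5]; then Pulse at queue A[7]=queue B[6]; all 3 songs appear in both, in order. dp[8][6] = 3 confirms this is the maximum.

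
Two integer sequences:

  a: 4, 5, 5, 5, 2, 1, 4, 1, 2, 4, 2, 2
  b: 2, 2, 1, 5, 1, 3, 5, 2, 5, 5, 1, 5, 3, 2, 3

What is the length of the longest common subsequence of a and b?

Match 5 at a[2]=b[7], then 5 at a[3]=b[9], then 5 at a[4]=b[10], then 1 at a[6]=b[11], then 2 at a[9]=b[14] — 5 values in the same relative order in both, and the DP table's final entry dp[12][15] is also 5, so no common subsequence is longer.

5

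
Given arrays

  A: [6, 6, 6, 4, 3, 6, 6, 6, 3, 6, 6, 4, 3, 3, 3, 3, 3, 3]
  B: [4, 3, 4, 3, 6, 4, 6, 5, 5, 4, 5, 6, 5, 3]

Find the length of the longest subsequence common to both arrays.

One common subsequence of length 7: 4 [4,1], then 3 [5,2], then 3 [9,4], then 6 [10,5], then 6 [11,7], then 4 [12,10], then 3 [18,14]. dp[18][14] = 7 confirms this is the maximum.

7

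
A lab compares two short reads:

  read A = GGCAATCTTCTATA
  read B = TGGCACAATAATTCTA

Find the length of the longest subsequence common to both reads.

One common subsequence of length 11: G at read A[1]=read B[2] → G at read A[2]=read B[3] → C at read A[3]=read B[6] → A at read A[4]=read B[7] → A at read A[5]=read B[8] → T at read A[6]=read B[9] → T at read A[8]=read B[12] → T at read A[9]=read B[13] → C at read A[10]=read B[14] → T at read A[13]=read B[15] → A at read A[14]=read B[16]. dp[14][16] = 11 confirms this is the maximum.

11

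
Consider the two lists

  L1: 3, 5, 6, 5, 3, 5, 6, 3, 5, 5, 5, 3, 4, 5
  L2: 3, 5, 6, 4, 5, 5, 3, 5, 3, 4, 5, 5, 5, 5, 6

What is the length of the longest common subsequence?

11

Taking 3 (L1 #1, L2 #1), 5 (L1 #2, L2 #2), 6 (L1 #3, L2 #3), 5 (L1 #4, L2 #6), 3 (L1 #5, L2 #7), 5 (L1 #6, L2 #8), 3 (L1 #8, L2 #9), 5 (L1 #9, L2 #11), 5 (L1 #10, L2 #12), 5 (L1 #11, L2 #13), 5 (L1 #14, L2 #14) gives a common subsequence of length 11. Since dp[14][15] = 11, nothing longer is possible.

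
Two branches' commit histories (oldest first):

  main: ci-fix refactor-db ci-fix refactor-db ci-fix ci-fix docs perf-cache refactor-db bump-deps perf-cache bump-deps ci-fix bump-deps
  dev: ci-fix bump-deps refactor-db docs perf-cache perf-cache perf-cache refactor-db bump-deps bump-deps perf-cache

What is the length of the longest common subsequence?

7

Taking ci-fix [1,1], refactor-db [4,3], docs [7,4], perf-cache [8,7], refactor-db [9,8], bump-deps [10,10], perf-cache [11,11] gives a common subsequence of length 7, and the DP table's final entry dp[14][11] is also 7, so no common subsequence is longer.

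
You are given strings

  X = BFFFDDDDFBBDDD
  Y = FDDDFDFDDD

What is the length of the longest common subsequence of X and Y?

9

One common subsequence of length 9: F at X[4]=Y[1], then D at X[5]=Y[2], then D at X[6]=Y[3], then D at X[7]=Y[4], then D at X[8]=Y[6], then F at X[9]=Y[7], then D at X[12]=Y[8], then D at X[13]=Y[9], then D at X[14]=Y[10]. Since dp[14][10] = 9, nothing longer is possible.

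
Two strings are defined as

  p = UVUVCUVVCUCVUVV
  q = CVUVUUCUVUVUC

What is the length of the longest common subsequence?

Match U (p #1, q #3), V (p #2, q #4), U (p #3, q #6), C (p #5, q #7), U (p #6, q #8), V (p #7, q #9), V (p #8, q #11), U (p #10, q #12), C (p #11, q #13) — 9 characters in the same relative order in both. Since dp[15][13] = 9, nothing longer is possible.

9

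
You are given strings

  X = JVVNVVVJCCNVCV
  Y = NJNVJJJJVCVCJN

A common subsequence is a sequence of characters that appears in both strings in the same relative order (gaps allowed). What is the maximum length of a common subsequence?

Taking J [1,2], then N [4,3], then V [5,4], then V [6,9], then V [7,11], then J [8,13], then N [11,14] gives a common subsequence of length 7. dp[14][14] = 7 confirms this is the maximum.

7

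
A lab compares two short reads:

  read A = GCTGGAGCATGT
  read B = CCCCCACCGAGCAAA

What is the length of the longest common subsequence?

Pick C [2,8], G [5,9], A [6,10], G [7,11], C [8,12], A [9,15]; all 6 bases appear in both, in order. The LCS DP gives dp[12][15] = 6, so this is optimal.

6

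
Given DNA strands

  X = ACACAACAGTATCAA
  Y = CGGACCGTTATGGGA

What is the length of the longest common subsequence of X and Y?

Match C at X[2]=Y[1], A at X[3]=Y[4], C at X[4]=Y[5], C at X[7]=Y[6], G at X[9]=Y[7], T at X[10]=Y[9], A at X[11]=Y[10], T at X[12]=Y[11], A at X[15]=Y[15] — 9 bases in the same relative order in both. dp[15][15] = 9 confirms this is the maximum.

9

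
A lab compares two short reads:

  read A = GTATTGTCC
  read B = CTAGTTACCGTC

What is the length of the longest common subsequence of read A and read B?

7

Taking T (read A #2, read B #2), A (read A #3, read B #3), T (read A #4, read B #5), T (read A #5, read B #6), G (read A #6, read B #10), T (read A #7, read B #11), C (read A #9, read B #12) gives a common subsequence of length 7. The LCS DP gives dp[9][12] = 7, so this is optimal.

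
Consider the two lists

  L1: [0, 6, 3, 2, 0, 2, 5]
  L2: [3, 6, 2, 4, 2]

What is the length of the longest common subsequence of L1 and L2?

Match 6 [2,2]; then 2 [4,3]; then 2 [6,5] — 3 values in the same relative order in both. dp[7][5] = 3 confirms this is the maximum.

3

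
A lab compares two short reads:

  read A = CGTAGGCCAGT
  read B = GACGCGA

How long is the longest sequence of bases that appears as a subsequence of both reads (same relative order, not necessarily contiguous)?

Pick G [2,1], then A [4,2], then G [5,4], then G [6,6], then A [9,7]; all 5 bases appear in both, in order. dp[11][7] = 5 confirms this is the maximum.

5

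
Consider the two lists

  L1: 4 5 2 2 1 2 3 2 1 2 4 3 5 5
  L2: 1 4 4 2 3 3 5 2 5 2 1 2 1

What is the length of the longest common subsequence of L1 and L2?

7

One common subsequence of length 7: 4 [1,3] → 5 [2,7] → 2 [3,8] → 2 [4,10] → 1 [5,11] → 2 [8,12] → 1 [9,13], and the DP table's final entry dp[14][13] is also 7, so no common subsequence is longer.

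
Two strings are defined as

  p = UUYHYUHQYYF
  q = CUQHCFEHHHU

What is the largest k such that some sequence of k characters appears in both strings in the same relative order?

3

Let dp[i][j] be the LCS length of the first i characters of p and the first j characters of q. dp[i][j] = dp[i-1][j-1]+1 when the i-th and j-th characters match, else max(dp[i-1][j], dp[i][j-1]).
    ·  C  U  Q  H  C  F  E  H  H  H  U
 ·  0  0  0  0  0  0  0  0  0  0  0  0
 U  0  0  1  1  1  1  1  1  1  1  1  1
 U  0  0  1  1  1  1  1  1  1  1  1  2
 Y  0  0  1  1  1  1  1  1  1  1  1  2
 H  0  0  1  1  2  2  2  2  2  2  2  2
 Y  0  0  1  1  2  2  2  2  2  2  2  2
 U  0  0  1  1  2  2  2  2  2  2  2  3
 H  0  0  1  1  2  2  2  2  3  3  3  3
 Q  0  0  1  2  2  2  2  2  3  3  3  3
 Y  0  0  1  2  2  2  2  2  3  3  3  3
 Y  0  0  1  2  2  2  2  2  3  3  3  3
 F  0  0  1  2  2  2  3  3  3  3  3  3
dp[11][11] = 3. One LCS (by backtracking along matches): UHU.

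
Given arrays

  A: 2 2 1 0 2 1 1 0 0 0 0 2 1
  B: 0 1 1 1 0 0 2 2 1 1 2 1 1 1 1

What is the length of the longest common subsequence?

One common subsequence of length 7: 2 at A[1]=B[7], 2 at A[2]=B[8], 1 at A[3]=B[10], 2 at A[5]=B[11], 1 at A[6]=B[13], 1 at A[7]=B[14], 1 at A[13]=B[15], and the DP table's final entry dp[13][15] is also 7, so no common subsequence is longer.

7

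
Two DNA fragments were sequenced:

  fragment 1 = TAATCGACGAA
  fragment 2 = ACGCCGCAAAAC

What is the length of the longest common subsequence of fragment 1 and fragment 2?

7

Taking A at fragment 1[3]=fragment 2[1]; then C at fragment 1[5]=fragment 2[2]; then G at fragment 1[6]=fragment 2[3]; then C at fragment 1[8]=fragment 2[5]; then G at fragment 1[9]=fragment 2[6]; then A at fragment 1[10]=fragment 2[10]; then A at fragment 1[11]=fragment 2[11] gives a common subsequence of length 7. dp[11][12] = 7 confirms this is the maximum.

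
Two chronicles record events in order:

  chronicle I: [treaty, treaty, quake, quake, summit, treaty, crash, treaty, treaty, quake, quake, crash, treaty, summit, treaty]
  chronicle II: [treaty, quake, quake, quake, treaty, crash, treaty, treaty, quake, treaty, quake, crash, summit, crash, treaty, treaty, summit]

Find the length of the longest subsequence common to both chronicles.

Pick treaty [1,1] → quake [3,3] → quake [4,4] → treaty [6,5] → crash [7,6] → treaty [8,7] → treaty [9,8] → quake [10,9] → quake [11,11] → crash [12,14] → treaty [13,16] → summit [14,17]; all 12 events appear in both, in order, and the DP table's final entry dp[15][17] is also 12, so no common subsequence is longer.

12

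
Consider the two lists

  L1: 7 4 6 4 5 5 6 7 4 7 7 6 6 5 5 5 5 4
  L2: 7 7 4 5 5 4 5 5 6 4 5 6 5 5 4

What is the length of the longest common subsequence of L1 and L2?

11

Match 7 at L1[1]=L2[2]; then 4 at L1[2]=L2[3]; then 4 at L1[4]=L2[6]; then 5 at L1[5]=L2[7]; then 5 at L1[6]=L2[8]; then 6 at L1[7]=L2[9]; then 4 at L1[9]=L2[10]; then 6 at L1[13]=L2[12]; then 5 at L1[16]=L2[13]; then 5 at L1[17]=L2[14]; then 4 at L1[18]=L2[15] — 11 values in the same relative order in both. Since dp[18][15] = 11, nothing longer is possible.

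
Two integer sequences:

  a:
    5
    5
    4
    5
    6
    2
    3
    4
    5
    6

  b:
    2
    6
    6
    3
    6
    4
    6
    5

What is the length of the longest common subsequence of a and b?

Let dp[i][j] be the LCS length of the first i values of a and the first j values of b. dp[i][j] = dp[i-1][j-1]+1 when the i-th and j-th values match, else max(dp[i-1][j], dp[i][j-1]).
    ·  2  6  6  3  6  4  6  5
 ·  0  0  0  0  0  0  0  0  0
 5  0  0  0  0  0  0  0  0  1
 5  0  0  0  0  0  0  0  0  1
 4  0  0  0  0  0  0  1  1  1
 5  0  0  0  0  0  0  1  1  2
 6  0  0  1  1  1  1  1  2  2
 2  0  1  1  1  1  1  1  2  2
 3  0  1  1  1  2  2  2  2  2
 4  0  1  1  1  2  2  3  3  3
 5  0  1  1  1  2  2  3  3  4
 6  0  1  2  2  2  3  3  4  4
dp[10][8] = 4. One LCS (by backtracking along matches): 6, 3, 4, 5.

4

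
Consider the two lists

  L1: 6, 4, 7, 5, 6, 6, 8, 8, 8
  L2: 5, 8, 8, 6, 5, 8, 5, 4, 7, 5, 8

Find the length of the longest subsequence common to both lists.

5

Taking 6 [1,4], 4 [2,8], 7 [3,9], 5 [4,10], 8 [9,11] gives a common subsequence of length 5. The LCS DP gives dp[9][11] = 5, so this is optimal.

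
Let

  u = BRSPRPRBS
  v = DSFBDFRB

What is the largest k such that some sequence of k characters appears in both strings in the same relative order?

3

Let dp[i][j] be the LCS length of the first i characters of u and the first j characters of v. dp[i][j] = dp[i-1][j-1]+1 when the i-th and j-th characters match, else max(dp[i-1][j], dp[i][j-1]).
    ·  D  S  F  B  D  F  R  B
 ·  0  0  0  0  0  0  0  0  0
 B  0  0  0  0  1  1  1  1  1
 R  0  0  0  0  1  1  1  2  2
 S  0  0  1  1  1  1  1  2  2
 P  0  0  1  1  1  1  1  2  2
 R  0  0  1  1  1  1  1  2  2
 P  0  0  1  1  1  1  1  2  2
 R  0  0  1  1  1  1  1  2  2
 B  0  0  1  1  2  2  2  2  3
 S  0  0  1  1  2  2  2  2  3
dp[9][8] = 3. One LCS (by backtracking along matches): BRB.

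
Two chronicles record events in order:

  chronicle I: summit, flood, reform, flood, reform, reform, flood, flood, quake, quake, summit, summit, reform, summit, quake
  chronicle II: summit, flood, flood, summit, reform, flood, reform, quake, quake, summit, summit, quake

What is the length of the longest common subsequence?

10

Taking summit (chronicle I #1, chronicle II #1) → flood (chronicle I #2, chronicle II #3) → reform (chronicle I #3, chronicle II #5) → flood (chronicle I #4, chronicle II #6) → reform (chronicle I #6, chronicle II #7) → quake (chronicle I #9, chronicle II #8) → quake (chronicle I #10, chronicle II #9) → summit (chronicle I #12, chronicle II #10) → summit (chronicle I #14, chronicle II #11) → quake (chronicle I #15, chronicle II #12) gives a common subsequence of length 10. dp[15][12] = 10 confirms this is the maximum.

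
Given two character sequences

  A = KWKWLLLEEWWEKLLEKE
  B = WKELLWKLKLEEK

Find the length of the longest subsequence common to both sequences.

Pick W (A #2, B #1) → K (A #3, B #2) → L (A #6, B #4) → L (A #7, B #5) → W (A #11, B #6) → K (A #13, B #7) → L (A #14, B #8) → L (A #15, B #10) → E (A #16, B #12) → K (A #17, B #13); all 10 characters appear in both, in order. The LCS DP gives dp[18][13] = 10, so this is optimal.

10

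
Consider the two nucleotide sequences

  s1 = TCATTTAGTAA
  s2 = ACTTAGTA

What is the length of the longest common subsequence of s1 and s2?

Match C (s1 #2, s2 #2) → T (s1 #5, s2 #3) → T (s1 #6, s2 #4) → A (s1 #7, s2 #5) → G (s1 #8, s2 #6) → T (s1 #9, s2 #7) → A (s1 #11, s2 #8) — 7 bases in the same relative order in both. Since dp[11][8] = 7, nothing longer is possible.

7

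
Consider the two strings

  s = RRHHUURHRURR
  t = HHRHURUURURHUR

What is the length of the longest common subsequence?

8

One common subsequence of length 8: R [1,3], then R [2,6], then U [5,8], then U [6,10], then R [7,11], then H [8,12], then U [10,13], then R [12,14]. The LCS DP gives dp[12][14] = 8, so this is optimal.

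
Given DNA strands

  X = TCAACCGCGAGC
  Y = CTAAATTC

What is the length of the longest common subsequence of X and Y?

5

Taking T at X[1]=Y[2] → A at X[3]=Y[3] → A at X[4]=Y[4] → A at X[10]=Y[5] → C at X[12]=Y[8] gives a common subsequence of length 5. dp[12][8] = 5 confirms this is the maximum.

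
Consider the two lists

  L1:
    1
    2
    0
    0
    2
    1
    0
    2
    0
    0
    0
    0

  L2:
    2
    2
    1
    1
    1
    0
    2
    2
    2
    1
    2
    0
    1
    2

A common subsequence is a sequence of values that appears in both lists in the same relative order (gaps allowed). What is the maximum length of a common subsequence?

One common subsequence of length 6: 1 [1,5], then 2 [2,8], then 2 [5,9], then 1 [6,10], then 0 [7,12], then 2 [8,14], and the DP table's final entry dp[12][14] is also 6, so no common subsequence is longer.

6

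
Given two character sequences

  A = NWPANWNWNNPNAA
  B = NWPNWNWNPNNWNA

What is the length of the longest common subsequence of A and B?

Match N at A[1]=B[1], then W at A[2]=B[2], then P at A[3]=B[3], then N at A[5]=B[4], then W at A[6]=B[5], then N at A[7]=B[6], then W at A[8]=B[7], then N at A[9]=B[10], then N at A[10]=B[11], then N at A[12]=B[13], then A at A[14]=B[14] — 11 characters in the same relative order in both. The LCS DP gives dp[14][14] = 11, so this is optimal.

11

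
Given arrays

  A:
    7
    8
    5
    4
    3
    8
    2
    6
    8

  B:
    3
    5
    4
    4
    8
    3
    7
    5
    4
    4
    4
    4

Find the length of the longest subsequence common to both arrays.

Let dp[i][j] be the LCS length of the first i values of A and the first j values of B. dp[i][j] = dp[i-1][j-1]+1 when the i-th and j-th values match, else max(dp[i-1][j], dp[i][j-1]).
    ·  3  5  4  4  8  3  7  5  4  4  4  4
 ·  0  0  0  0  0  0  0  0  0  0  0  0  0
 7  0  0  0  0  0  0  0  1  1  1  1  1  1
 8  0  0  0  0  0  1  1  1  1  1  1  1  1
 5  0  0  1  1  1  1  1  1  2  2  2  2  2
 4  0  0  1  2  2  2  2  2  2  3  3  3  3
 3  0  1  1  2  2  2  3  3  3  3  3  3  3
 8  0  1  1  2  2  3  3  3  3  3  3  3  3
 2  0  1  1  2  2  3  3  3  3  3  3  3  3
 6  0  1  1  2  2  3  3  3  3  3  3  3  3
 8  0  1  1  2  2  3  3  3  3  3  3  3  3
dp[9][12] = 3. One LCS (by backtracking along matches): 7, 5, 4.

3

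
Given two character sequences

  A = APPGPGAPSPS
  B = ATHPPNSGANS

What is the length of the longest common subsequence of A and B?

Let dp[i][j] be the LCS length of the first i characters of A and the first j characters of B. dp[i][j] = dp[i-1][j-1]+1 when the i-th and j-th characters match, else max(dp[i-1][j], dp[i][j-1]).
    ·  A  T  H  P  P  N  S  G  A  N  S
 ·  0  0  0  0  0  0  0  0  0  0  0  0
 A  0  1  1  1  1  1  1  1  1  1  1  1
 P  0  1  1  1  2  2  2  2  2  2  2  2
 P  0  1  1  1  2  3  3  3  3  3  3  3
 G  0  1  1  1  2  3  3  3  4  4  4  4
 P  0  1  1  1  2  3  3  3  4  4  4  4
 G  0  1  1  1  2  3  3  3  4  4  4  4
 A  0  1  1  1  2  3  3  3  4  5  5  5
 P  0  1  1  1  2  3  3  3  4  5  5  5
 S  0  1  1  1  2  3  3  4  4  5  5  6
 P  0  1  1  1  2  3  3  4  4  5  5  6
 S  0  1  1  1  2  3  3  4  4  5  5  6
dp[11][11] = 6. One LCS (by backtracking along matches): APPGAS.

6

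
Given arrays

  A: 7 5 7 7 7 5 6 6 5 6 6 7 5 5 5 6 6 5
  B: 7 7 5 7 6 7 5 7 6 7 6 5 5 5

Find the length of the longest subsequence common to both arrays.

10

Pick 7 [1,2], 5 [2,3], 7 [3,4], 7 [4,6], 7 [5,8], 6 [7,9], 6 [11,11], 5 [14,12], 5 [15,13], 5 [18,14]; all 10 values appear in both, in order, and the DP table's final entry dp[18][14] is also 10, so no common subsequence is longer.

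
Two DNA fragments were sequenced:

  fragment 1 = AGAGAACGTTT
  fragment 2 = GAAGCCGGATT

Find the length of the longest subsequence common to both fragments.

7

Pick A at fragment 1[1]=fragment 2[2], then A at fragment 1[3]=fragment 2[3], then G at fragment 1[4]=fragment 2[4], then C at fragment 1[7]=fragment 2[6], then G at fragment 1[8]=fragment 2[8], then T at fragment 1[10]=fragment 2[10], then T at fragment 1[11]=fragment 2[11]; all 7 bases appear in both, in order, and the DP table's final entry dp[11][11] is also 7, so no common subsequence is longer.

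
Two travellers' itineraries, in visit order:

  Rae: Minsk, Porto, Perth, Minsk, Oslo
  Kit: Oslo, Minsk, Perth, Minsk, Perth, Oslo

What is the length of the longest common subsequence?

One common subsequence of length 4: Minsk [1,2] → Perth [3,3] → Minsk [4,4] → Oslo [5,6]. The LCS DP gives dp[5][6] = 4, so this is optimal.

4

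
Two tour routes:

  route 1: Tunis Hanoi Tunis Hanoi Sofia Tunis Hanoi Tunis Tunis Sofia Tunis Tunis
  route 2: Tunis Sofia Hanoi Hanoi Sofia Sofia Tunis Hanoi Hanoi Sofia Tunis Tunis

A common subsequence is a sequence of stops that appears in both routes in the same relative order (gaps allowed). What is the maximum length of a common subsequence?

Pick Tunis (route 1 #1, route 2 #1), then Hanoi (route 1 #2, route 2 #3), then Hanoi (route 1 #4, route 2 #4), then Sofia (route 1 #5, route 2 #6), then Tunis (route 1 #6, route 2 #7), then Hanoi (route 1 #7, route 2 #9), then Sofia (route 1 #10, route 2 #10), then Tunis (route 1 #11, route 2 #11), then Tunis (route 1 #12, route 2 #12); all 9 stops appear in both, in order. The LCS DP gives dp[12][12] = 9, so this is optimal.

9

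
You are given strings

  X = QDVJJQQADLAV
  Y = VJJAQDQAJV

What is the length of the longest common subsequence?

Let dp[i][j] be the LCS length of the first i characters of X and the first j characters of Y. dp[i][j] = dp[i-1][j-1]+1 when the i-th and j-th characters match, else max(dp[i-1][j], dp[i][j-1]).
    ·  V  J  J  A  Q  D  Q  A  J  V
 ·  0  0  0  0  0  0  0  0  0  0  0
 Q  0  0  0  0  0  1  1  1  1  1  1
 D  0  0  0  0  0  1  2  2  2  2  2
 V  0  1  1  1  1  1  2  2  2  2  3
 J  0  1  2  2  2  2  2  2  2  3  3
 J  0  1  2  3  3  3  3  3  3  3  3
 Q  0  1  2  3  3  4  4  4  4  4  4
 Q  0  1  2  3  3  4  4  5  5  5  5
 A  0  1  2  3  4  4  4  5  6  6  6
 D  0  1  2  3  4  4  5  5  6  6  6
 L  0  1  2  3  4  4  5  5  6  6  6
 A  0  1  2  3  4  4  5  5  6  6  6
 V  0  1  2  3  4  4  5  5  6  6  7
dp[12][10] = 7. One LCS (by backtracking along matches): VJJQQAV.

7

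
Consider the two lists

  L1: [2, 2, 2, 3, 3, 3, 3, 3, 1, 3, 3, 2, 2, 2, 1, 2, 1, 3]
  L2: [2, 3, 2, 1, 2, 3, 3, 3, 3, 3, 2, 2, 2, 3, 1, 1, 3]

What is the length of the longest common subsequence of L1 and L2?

One common subsequence of length 14: 2 [1,1], 2 [2,3], 2 [3,5], 3 [6,6], 3 [7,7], 3 [8,8], 3 [10,9], 3 [11,10], 2 [12,11], 2 [13,12], 2 [14,13], 1 [15,15], 1 [17,16], 3 [18,17], and the DP table's final entry dp[18][17] is also 14, so no common subsequence is longer.

14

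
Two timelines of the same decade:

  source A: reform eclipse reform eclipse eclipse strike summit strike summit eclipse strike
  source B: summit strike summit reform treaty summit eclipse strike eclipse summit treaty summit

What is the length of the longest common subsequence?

Pick reform (source A #1, source B #4); then eclipse (source A #2, source B #7); then eclipse (source A #5, source B #9); then summit (source A #7, source B #10); then summit (source A #9, source B #12); all 5 events appear in both, in order. Since dp[11][12] = 5, nothing longer is possible.

5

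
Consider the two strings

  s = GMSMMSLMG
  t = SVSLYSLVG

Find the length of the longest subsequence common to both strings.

Taking S at s[3]=t[3] → S at s[6]=t[6] → L at s[7]=t[7] → G at s[9]=t[9] gives a common subsequence of length 4. dp[9][9] = 4 confirms this is the maximum.

4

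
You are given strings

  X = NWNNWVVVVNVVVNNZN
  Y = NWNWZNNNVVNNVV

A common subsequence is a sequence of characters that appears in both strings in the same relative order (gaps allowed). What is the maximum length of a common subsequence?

9

Pick N at X[1]=Y[3], W at X[2]=Y[4], N at X[3]=Y[7], N at X[4]=Y[8], V at X[6]=Y[9], V at X[7]=Y[10], N at X[10]=Y[12], V at X[12]=Y[13], V at X[13]=Y[14]; all 9 characters appear in both, in order, and the DP table's final entry dp[17][14] is also 9, so no common subsequence is longer.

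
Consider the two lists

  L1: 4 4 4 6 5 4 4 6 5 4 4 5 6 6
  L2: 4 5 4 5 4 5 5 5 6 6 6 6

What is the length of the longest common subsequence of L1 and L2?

8

Match 4 [1,1] → 4 [2,3] → 4 [3,5] → 5 [5,6] → 5 [9,7] → 5 [12,8] → 6 [13,11] → 6 [14,12] — 8 values in the same relative order in both. dp[14][12] = 8 confirms this is the maximum.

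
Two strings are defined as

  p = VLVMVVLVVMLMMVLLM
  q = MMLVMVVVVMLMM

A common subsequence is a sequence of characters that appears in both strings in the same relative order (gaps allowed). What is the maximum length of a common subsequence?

One common subsequence of length 11: L at p[2]=q[3], V at p[3]=q[4], M at p[4]=q[5], V at p[5]=q[6], V at p[6]=q[7], V at p[8]=q[8], V at p[9]=q[9], M at p[10]=q[10], L at p[11]=q[11], M at p[13]=q[12], M at p[17]=q[13], and the DP table's final entry dp[17][13] is also 11, so no common subsequence is longer.

11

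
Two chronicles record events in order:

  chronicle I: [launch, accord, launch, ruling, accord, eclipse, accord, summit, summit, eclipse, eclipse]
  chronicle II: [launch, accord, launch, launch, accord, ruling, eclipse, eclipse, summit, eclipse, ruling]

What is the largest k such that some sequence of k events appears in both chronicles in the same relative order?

7

Pick launch (chronicle I #1, chronicle II #1), accord (chronicle I #2, chronicle II #2), launch (chronicle I #3, chronicle II #4), ruling (chronicle I #4, chronicle II #6), eclipse (chronicle I #6, chronicle II #8), summit (chronicle I #9, chronicle II #9), eclipse (chronicle I #10, chronicle II #10); all 7 events appear in both, in order, and the DP table's final entry dp[11][11] is also 7, so no common subsequence is longer.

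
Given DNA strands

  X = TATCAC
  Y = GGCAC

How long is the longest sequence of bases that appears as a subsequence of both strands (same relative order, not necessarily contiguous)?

3

Let dp[i][j] be the LCS length of the first i bases of X and the first j bases of Y. dp[i][j] = dp[i-1][j-1]+1 when the i-th and j-th bases match, else max(dp[i-1][j], dp[i][j-1]).
    ·  G  G  C  A  C
 ·  0  0  0  0  0  0
 T  0  0  0  0  0  0
 A  0  0  0  0  1  1
 T  0  0  0  0  1  1
 C  0  0  0  1  1  2
 A  0  0  0  1  2  2
 C  0  0  0  1  2  3
dp[6][5] = 3. One LCS (by backtracking along matches): CAC.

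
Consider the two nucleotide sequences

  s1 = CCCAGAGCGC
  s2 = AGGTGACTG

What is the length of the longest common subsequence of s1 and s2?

Let dp[i][j] be the LCS length of the first i bases of s1 and the first j bases of s2. dp[i][j] = dp[i-1][j-1]+1 when the i-th and j-th bases match, else max(dp[i-1][j], dp[i][j-1]).
    ·  A  G  G  T  G  A  C  T  G
 ·  0  0  0  0  0  0  0  0  0  0
 C  0  0  0  0  0  0  0  1  1  1
 C  0  0  0  0  0  0  0  1  1  1
 C  0  0  0  0  0  0  0  1  1  1
 A  0  1  1  1  1  1  1  1  1  1
 G  0  1  2  2  2  2  2  2  2  2
 A  0  1  2  2  2  2  3  3  3  3
 G  0  1  2  3  3  3  3  3  3  4
 C  0  1  2  3  3  3  3  4  4  4
 G  0  1  2  3  3  4  4  4  4  5
 C  0  1  2  3  3  4  4  5  5  5
dp[10][9] = 5. One LCS (by backtracking along matches): AGACG.

5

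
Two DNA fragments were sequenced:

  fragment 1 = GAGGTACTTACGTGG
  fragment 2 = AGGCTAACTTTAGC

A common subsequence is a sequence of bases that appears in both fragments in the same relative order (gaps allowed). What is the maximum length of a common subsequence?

One common subsequence of length 10: A (fragment 1 #2, fragment 2 #1) → G (fragment 1 #3, fragment 2 #2) → G (fragment 1 #4, fragment 2 #3) → T (fragment 1 #5, fragment 2 #5) → A (fragment 1 #6, fragment 2 #7) → C (fragment 1 #7, fragment 2 #8) → T (fragment 1 #8, fragment 2 #10) → T (fragment 1 #9, fragment 2 #11) → A (fragment 1 #10, fragment 2 #12) → C (fragment 1 #11, fragment 2 #14). The LCS DP gives dp[15][14] = 10, so this is optimal.

10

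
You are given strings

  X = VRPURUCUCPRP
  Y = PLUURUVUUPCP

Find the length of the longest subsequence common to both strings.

7

One common subsequence of length 7: P [3,1] → U [4,4] → R [5,5] → U [6,8] → U [8,9] → C [9,11] → P [12,12]. Since dp[12][12] = 7, nothing longer is possible.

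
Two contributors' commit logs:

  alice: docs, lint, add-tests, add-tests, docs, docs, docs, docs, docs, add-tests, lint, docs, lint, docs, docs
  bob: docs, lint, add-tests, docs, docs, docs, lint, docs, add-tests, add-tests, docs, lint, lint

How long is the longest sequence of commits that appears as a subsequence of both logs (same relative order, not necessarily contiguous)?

Match docs [1,1], lint [2,2], add-tests [4,3], docs [5,4], docs [6,5], docs [7,6], docs [8,8], docs [9,11], lint [11,12], lint [13,13] — 10 commits in the same relative order in both, and the DP table's final entry dp[15][13] is also 10, so no common subsequence is longer.

10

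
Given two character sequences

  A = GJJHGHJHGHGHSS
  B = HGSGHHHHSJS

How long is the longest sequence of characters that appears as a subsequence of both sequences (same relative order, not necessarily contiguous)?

8

Taking G at A[1]=B[2], G at A[5]=B[4], H at A[6]=B[5], H at A[8]=B[6], H at A[10]=B[7], H at A[12]=B[8], S at A[13]=B[9], S at A[14]=B[11] gives a common subsequence of length 8. dp[14][11] = 8 confirms this is the maximum.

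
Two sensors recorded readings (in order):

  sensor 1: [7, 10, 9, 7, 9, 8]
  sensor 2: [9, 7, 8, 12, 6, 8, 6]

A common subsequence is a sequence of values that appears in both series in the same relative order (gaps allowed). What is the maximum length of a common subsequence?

3

Let dp[i][j] be the LCS length of the first i values of sensor 1 and the first j values of sensor 2. dp[i][j] = dp[i-1][j-1]+1 when the i-th and j-th values match, else max(dp[i-1][j], dp[i][j-1]).
    ·  9  7  8 12  6  8  6
 ·  0  0  0  0  0  0  0  0
 7  0  0  1  1  1  1  1  1
10  0  0  1  1  1  1  1  1
 9  0  1  1  1  1  1  1  1
 7  0  1  2  2  2  2  2  2
 9  0  1  2  2  2  2  2  2
 8  0  1  2  3  3  3  3  3
dp[6][7] = 3. One LCS (by backtracking along matches): 9, 7, 8.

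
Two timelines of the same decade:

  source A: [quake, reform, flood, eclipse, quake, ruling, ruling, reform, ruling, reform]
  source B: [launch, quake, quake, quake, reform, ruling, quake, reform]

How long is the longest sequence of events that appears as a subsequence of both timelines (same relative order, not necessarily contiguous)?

Taking quake at source A[1]=source B[3]; then quake at source A[5]=source B[4]; then reform at source A[8]=source B[5]; then ruling at source A[9]=source B[6]; then reform at source A[10]=source B[8] gives a common subsequence of length 5. dp[10][8] = 5 confirms this is the maximum.

5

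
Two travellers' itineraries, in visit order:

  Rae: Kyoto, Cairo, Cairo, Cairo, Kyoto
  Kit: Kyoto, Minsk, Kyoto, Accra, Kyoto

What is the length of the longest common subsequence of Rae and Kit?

2

Taking Kyoto at Rae[1]=Kit[3]; then Kyoto at Rae[5]=Kit[5] gives a common subsequence of length 2. Since dp[5][5] = 2, nothing longer is possible.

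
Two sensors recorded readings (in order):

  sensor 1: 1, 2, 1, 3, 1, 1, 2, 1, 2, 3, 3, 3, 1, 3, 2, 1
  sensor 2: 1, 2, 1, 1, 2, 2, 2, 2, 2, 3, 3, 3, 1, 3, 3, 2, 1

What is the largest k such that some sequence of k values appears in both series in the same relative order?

Match 1 at sensor 1[1]=sensor 2[1]; then 2 at sensor 1[2]=sensor 2[2]; then 1 at sensor 1[3]=sensor 2[3]; then 1 at sensor 1[5]=sensor 2[4]; then 2 at sensor 1[7]=sensor 2[8]; then 2 at sensor 1[9]=sensor 2[9]; then 3 at sensor 1[10]=sensor 2[10]; then 3 at sensor 1[11]=sensor 2[11]; then 3 at sensor 1[12]=sensor 2[12]; then 1 at sensor 1[13]=sensor 2[13]; then 3 at sensor 1[14]=sensor 2[15]; then 2 at sensor 1[15]=sensor 2[16]; then 1 at sensor 1[16]=sensor 2[17] — 13 values in the same relative order in both, and the DP table's final entry dp[16][17] is also 13, so no common subsequence is longer.

13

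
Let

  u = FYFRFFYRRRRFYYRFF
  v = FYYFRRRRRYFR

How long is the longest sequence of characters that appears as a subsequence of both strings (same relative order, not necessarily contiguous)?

Pick F at u[1]=v[1], then Y at u[2]=v[3], then F at u[3]=v[4], then R at u[4]=v[5], then R at u[8]=v[6], then R at u[9]=v[7], then R at u[10]=v[8], then R at u[11]=v[9], then F at u[12]=v[11], then R at u[15]=v[12]; all 10 characters appear in both, in order. The LCS DP gives dp[17][12] = 10, so this is optimal.

10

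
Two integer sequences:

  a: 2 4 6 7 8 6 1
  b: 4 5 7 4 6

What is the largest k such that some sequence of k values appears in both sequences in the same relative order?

Taking 4 (a #2, b #1), 7 (a #4, b #3), 6 (a #6, b #5) gives a common subsequence of length 3, and the DP table's final entry dp[7][5] is also 3, so no common subsequence is longer.

3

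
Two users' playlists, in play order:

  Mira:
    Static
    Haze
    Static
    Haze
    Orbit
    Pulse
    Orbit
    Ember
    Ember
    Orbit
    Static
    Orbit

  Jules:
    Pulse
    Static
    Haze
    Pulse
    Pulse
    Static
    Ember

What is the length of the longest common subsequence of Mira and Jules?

4

One common subsequence of length 4: Static [1,2]; then Haze [2,3]; then Static [3,6]; then Ember [9,7], and the DP table's final entry dp[12][7] is also 4, so no common subsequence is longer.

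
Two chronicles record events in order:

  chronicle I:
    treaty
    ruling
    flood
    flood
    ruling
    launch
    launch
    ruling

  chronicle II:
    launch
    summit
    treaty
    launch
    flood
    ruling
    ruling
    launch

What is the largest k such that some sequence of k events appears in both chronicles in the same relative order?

4

Taking treaty [1,3], then ruling [2,6], then ruling [5,7], then launch [7,8] gives a common subsequence of length 4. Since dp[8][8] = 4, nothing longer is possible.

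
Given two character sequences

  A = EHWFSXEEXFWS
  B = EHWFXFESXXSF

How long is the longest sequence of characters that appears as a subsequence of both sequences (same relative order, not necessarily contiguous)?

8

Let dp[i][j] be the LCS length of the first i characters of A and the first j characters of B. dp[i][j] = dp[i-1][j-1]+1 when the i-th and j-th characters match, else max(dp[i-1][j], dp[i][j-1]).
    ·  E  H  W  F  X  F  E  S  X  X  S  F
 ·  0  0  0  0  0  0  0  0  0  0  0  0  0
 E  0  1  1  1  1  1  1  1  1  1  1  1  1
 H  0  1  2  2  2  2  2  2  2  2  2  2  2
 W  0  1  2  3  3  3  3  3  3  3  3  3  3
 F  0  1  2  3  4  4  4  4  4  4  4  4  4
 S  0  1  2  3  4  4  4  4  5  5  5  5  5
 X  0  1  2  3  4  5  5  5  5  6  6  6  6
 E  0  1  2  3  4  5  5  6  6  6  6  6  6
 E  0  1  2  3  4  5  5  6  6  6  6  6  6
 X  0  1  2  3  4  5  5  6  6  7  7  7  7
 F  0  1  2  3  4  5  6  6  6  7  7  7  8
 W  0  1  2  3  4  5  6  6  6  7  7  7  8
 S  0  1  2  3  4  5  6  6  7  7  7  8  8
dp[12][12] = 8. One LCS (by backtracking along matches): EHWFSXXF.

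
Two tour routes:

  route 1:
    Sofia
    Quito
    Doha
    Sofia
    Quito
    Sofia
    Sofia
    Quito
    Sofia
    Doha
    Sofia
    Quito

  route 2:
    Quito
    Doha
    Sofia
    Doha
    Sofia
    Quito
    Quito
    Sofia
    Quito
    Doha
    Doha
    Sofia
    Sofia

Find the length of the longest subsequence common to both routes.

Match Sofia (route 1 #1, route 2 #3) → Doha (route 1 #3, route 2 #4) → Sofia (route 1 #4, route 2 #5) → Quito (route 1 #5, route 2 #7) → Sofia (route 1 #7, route 2 #8) → Quito (route 1 #8, route 2 #9) → Sofia (route 1 #9, route 2 #12) → Sofia (route 1 #11, route 2 #13) — 8 stops in the same relative order in both. The LCS DP gives dp[12][13] = 8, so this is optimal.

8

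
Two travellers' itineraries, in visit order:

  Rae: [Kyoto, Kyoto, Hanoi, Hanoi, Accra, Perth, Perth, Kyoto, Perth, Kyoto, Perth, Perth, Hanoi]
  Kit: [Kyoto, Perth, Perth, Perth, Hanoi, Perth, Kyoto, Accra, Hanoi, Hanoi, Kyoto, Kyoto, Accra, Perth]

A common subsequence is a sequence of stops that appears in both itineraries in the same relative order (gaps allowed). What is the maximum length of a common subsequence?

Match Kyoto [1,1], Kyoto [2,7], Hanoi [3,9], Hanoi [4,10], Kyoto [8,11], Kyoto [10,12], Perth [12,14] — 7 stops in the same relative order in both, and the DP table's final entry dp[13][14] is also 7, so no common subsequence is longer.

7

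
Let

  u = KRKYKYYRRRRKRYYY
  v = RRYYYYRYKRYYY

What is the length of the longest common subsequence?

10

Taking R (u #2, v #2), then Y (u #4, v #4), then Y (u #6, v #5), then Y (u #7, v #6), then R (u #8, v #7), then K (u #12, v #9), then R (u #13, v #10), then Y (u #14, v #11), then Y (u #15, v #12), then Y (u #16, v #13) gives a common subsequence of length 10, and the DP table's final entry dp[16][13] is also 10, so no common subsequence is longer.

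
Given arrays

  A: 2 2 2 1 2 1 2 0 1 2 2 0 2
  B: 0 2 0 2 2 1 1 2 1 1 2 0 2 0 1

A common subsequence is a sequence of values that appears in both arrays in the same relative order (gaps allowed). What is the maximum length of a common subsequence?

10

Match 2 at A[1]=B[2]; then 2 at A[2]=B[4]; then 2 at A[3]=B[5]; then 1 at A[4]=B[7]; then 2 at A[5]=B[8]; then 1 at A[6]=B[10]; then 2 at A[7]=B[11]; then 0 at A[8]=B[12]; then 2 at A[11]=B[13]; then 0 at A[12]=B[14] — 10 values in the same relative order in both. The LCS DP gives dp[13][15] = 10, so this is optimal.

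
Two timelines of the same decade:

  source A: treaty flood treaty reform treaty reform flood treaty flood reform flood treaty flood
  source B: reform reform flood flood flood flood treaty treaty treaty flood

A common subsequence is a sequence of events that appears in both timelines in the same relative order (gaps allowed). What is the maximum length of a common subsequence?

7

One common subsequence of length 7: reform [4,1] → reform [6,2] → flood [7,4] → flood [9,5] → flood [11,6] → treaty [12,9] → flood [13,10]. Since dp[13][10] = 7, nothing longer is possible.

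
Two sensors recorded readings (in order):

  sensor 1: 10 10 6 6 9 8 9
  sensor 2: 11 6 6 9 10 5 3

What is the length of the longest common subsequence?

Let dp[i][j] be the LCS length of the first i values of sensor 1 and the first j values of sensor 2. dp[i][j] = dp[i-1][j-1]+1 when the i-th and j-th values match, else max(dp[i-1][j], dp[i][j-1]).
    · 11  6  6  9 10  5  3
 ·  0  0  0  0  0  0  0  0
10  0  0  0  0  0  1  1  1
10  0  0  0  0  0  1  1  1
 6  0  0  1  1  1  1  1  1
 6  0  0  1  2  2  2  2  2
 9  0  0  1  2  3  3  3  3
 8  0  0  1  2  3  3  3  3
 9  0  0  1  2  3  3  3  3
dp[7][7] = 3. One LCS (by backtracking along matches): 6, 6, 9.

3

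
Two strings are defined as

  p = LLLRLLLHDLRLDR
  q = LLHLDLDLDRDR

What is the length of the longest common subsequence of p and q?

9

One common subsequence of length 9: L [1,1], L [2,2], L [3,4], L [5,6], L [7,8], D [9,9], R [11,10], D [13,11], R [14,12], and the DP table's final entry dp[14][12] is also 9, so no common subsequence is longer.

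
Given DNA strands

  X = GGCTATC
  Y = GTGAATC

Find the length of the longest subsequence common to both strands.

5

Let dp[i][j] be the LCS length of the first i bases of X and the first j bases of Y. dp[i][j] = dp[i-1][j-1]+1 when the i-th and j-th bases match, else max(dp[i-1][j], dp[i][j-1]).
    ·  G  T  G  A  A  T  C
 ·  0  0  0  0  0  0  0  0
 G  0  1  1  1  1  1  1  1
 G  0  1  1  2  2  2  2  2
 C  0  1  1  2  2  2  2  3
 T  0  1  2  2  2  2  3  3
 A  0  1  2  2  3  3  3  3
 T  0  1  2  2  3  3  4  4
 C  0  1  2  2  3  3  4  5
dp[7][7] = 5. One LCS (by backtracking along matches): GGATC.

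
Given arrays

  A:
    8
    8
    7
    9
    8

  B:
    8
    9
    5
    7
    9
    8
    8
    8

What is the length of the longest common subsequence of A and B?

4

One common subsequence of length 4: 8 [1,1]; then 7 [3,4]; then 9 [4,5]; then 8 [5,8]. dp[5][8] = 4 confirms this is the maximum.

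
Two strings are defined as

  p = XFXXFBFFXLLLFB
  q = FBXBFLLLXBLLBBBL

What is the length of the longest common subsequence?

8

One common subsequence of length 8: F (p #2, q #1), X (p #4, q #3), B (p #6, q #4), F (p #7, q #5), X (p #9, q #9), L (p #10, q #11), L (p #11, q #12), L (p #12, q #16). Since dp[14][16] = 8, nothing longer is possible.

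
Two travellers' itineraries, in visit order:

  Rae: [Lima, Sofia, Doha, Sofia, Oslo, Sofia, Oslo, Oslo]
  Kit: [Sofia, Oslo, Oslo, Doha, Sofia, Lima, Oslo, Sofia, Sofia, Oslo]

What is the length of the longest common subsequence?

6

One common subsequence of length 6: Sofia (Rae #2, Kit #1); then Doha (Rae #3, Kit #4); then Sofia (Rae #4, Kit #5); then Oslo (Rae #5, Kit #7); then Sofia (Rae #6, Kit #9); then Oslo (Rae #8, Kit #10), and the DP table's final entry dp[8][10] is also 6, so no common subsequence is longer.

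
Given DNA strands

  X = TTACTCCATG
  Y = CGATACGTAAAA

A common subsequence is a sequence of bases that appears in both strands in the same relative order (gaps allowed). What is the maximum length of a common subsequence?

5

Let dp[i][j] be the LCS length of the first i bases of X and the first j bases of Y. dp[i][j] = dp[i-1][j-1]+1 when the i-th and j-th bases match, else max(dp[i-1][j], dp[i][j-1]).
    ·  C  G  A  T  A  C  G  T  A  A  A  A
 ·  0  0  0  0  0  0  0  0  0  0  0  0  0
 T  0  0  0  0  1  1  1  1  1  1  1  1  1
 T  0  0  0  0  1  1  1  1  2  2  2  2  2
 A  0  0  0  1  1  2  2  2  2  3  3  3  3
 C  0  1  1  1  1  2  3  3  3  3  3  3  3
 T  0  1  1  1  2  2  3  3  4  4  4  4  4
 C  0  1  1  1  2  2  3  3  4  4  4  4  4
 C  0  1  1  1  2  2  3  3  4  4  4  4  4
 A  0  1  1  2  2  3  3  3  4  5  5  5  5
 T  0  1  1  2  3  3  3  3  4  5  5  5  5
 G  0  1  2  2  3  3  3  4  4  5  5  5  5
dp[10][12] = 5. One LCS (by backtracking along matches): TACTA.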